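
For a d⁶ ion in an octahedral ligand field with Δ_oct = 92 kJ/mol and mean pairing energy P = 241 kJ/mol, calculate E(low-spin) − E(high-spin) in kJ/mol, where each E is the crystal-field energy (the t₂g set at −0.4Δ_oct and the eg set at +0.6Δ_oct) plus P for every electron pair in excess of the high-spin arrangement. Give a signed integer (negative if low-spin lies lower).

298

High-spin: t₂g⁴ eg², CFSE = -0.4Δ_oct = -37 kJ/mol.
For low-spin the configuration is t₂g⁶ eg⁰: orbital energy -2.4 × 92 = -221 kJ/mol, and 2 additional pairs relative to high-spin add 482 kJ/mol, giving 261 kJ/mol.
The difference is 261 − (-37) = 298 kJ/mol, so high-spin lies lower.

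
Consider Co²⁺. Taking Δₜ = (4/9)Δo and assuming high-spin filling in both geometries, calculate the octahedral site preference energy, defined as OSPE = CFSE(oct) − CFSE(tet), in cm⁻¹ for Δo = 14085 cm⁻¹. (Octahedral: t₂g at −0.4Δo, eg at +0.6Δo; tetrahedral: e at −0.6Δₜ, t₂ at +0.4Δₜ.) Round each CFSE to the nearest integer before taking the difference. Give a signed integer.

-3756

Co is in group 9, so Co²⁺ is d⁷ (9 − 2 = 7).
In an octahedral site d⁷ (HS) is t₂g⁵ eg², giving CFSE(oct) = -0.8Δo = -11268 cm⁻¹.
Tetrahedral: e⁴ t₂³, CFSE = 4(−0.6) + 3(+0.4) = -1.2Δₜ = -1.2 × (4/9) × 14085 = -7512 cm⁻¹.
OSPE = CFSE(oct) − CFSE(tet) = -11268 − (-7512) = -3756 cm⁻¹.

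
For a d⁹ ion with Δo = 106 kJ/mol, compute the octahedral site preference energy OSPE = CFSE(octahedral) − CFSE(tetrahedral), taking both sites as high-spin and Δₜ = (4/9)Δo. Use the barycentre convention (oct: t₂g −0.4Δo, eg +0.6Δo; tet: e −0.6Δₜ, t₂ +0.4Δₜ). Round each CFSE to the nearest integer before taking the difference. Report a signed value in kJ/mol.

-45

Octahedral high-spin t2g^6 e_g^3: CFSE = -0.6 × 106 = -64 kJ/mol.
Tetrahedral: e^4 t2^5, CFSE = 4(−0.6) + 5(+0.4) = -0.4Δₜ = -0.4 × (4/9) × 106 = -19 kJ/mol.
OSPE = CFSE(oct) − CFSE(tet) = -64 − (-19) = -45 kJ/mol.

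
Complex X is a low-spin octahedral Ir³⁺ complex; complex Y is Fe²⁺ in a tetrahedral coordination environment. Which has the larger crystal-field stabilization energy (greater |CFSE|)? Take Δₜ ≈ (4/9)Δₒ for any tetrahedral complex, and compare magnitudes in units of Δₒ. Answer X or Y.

X: Ir sits in group 9; removing 3 electrons leaves Ir³⁺ with 9 − 3 = 6 d electrons; t2g^6 e_g^0, CFSE = -2.4Δₒ.
Y: Fe²⁺: group 8, so d-count = 8 − 2 = 6; Tetrahedral fields are weak (Δₜ ≈ 4/9 Δₒ), so electrons fill high-spin; e^3 t2^3, CFSE = -0.6Δₜ ≈ -0.27Δₒ.
So X has the larger |CFSE|.

X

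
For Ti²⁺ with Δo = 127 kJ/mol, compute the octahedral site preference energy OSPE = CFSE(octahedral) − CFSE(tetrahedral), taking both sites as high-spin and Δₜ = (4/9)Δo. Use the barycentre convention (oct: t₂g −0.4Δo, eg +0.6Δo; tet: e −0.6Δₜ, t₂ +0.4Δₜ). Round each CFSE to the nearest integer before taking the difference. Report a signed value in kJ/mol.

-34

Ti sits in group 4; removing 2 electrons leaves Ti²⁺ with 4 − 2 = 2 d electrons.
Octahedral (high-spin): t₂g² eg⁰, CFSE = 2(−0.4) + 0(+0.6) = -0.8Δo = -0.8 × 127 = -102 kJ/mol.
In a tetrahedral site the filling is e² t₂⁰: CFSE(tet) = -1.2Δₜ = -1.2 × (4/9)(127) = -68 kJ/mol.
OSPE = CFSE(oct) − CFSE(tet) = -102 − (-68) = -34 kJ/mol.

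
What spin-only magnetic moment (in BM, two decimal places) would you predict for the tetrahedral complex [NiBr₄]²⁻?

2.83 BM

Each Br⁻ contributes -1; 4 × (-1) = -4. With overall charge -2, Ni is in the +2 oxidation state.
Ni²⁺: group 10, so d-count = 10 − 2 = 8.
Tetrahedral splitting is small, so the complex is high-spin.
Configuration: e⁴ t₂⁴ → 2 unpaired electrons.
μ(spin-only) = √[2(2+2)] = √8 ≈ 2.83 BM.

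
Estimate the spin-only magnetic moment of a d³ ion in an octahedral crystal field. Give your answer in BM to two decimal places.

Configuration: t2g^3 e_g^0 → 3 unpaired electrons.
μ(spin-only) = √[3(3+2)] = √15 ≈ 3.87 BM.

3.87 BM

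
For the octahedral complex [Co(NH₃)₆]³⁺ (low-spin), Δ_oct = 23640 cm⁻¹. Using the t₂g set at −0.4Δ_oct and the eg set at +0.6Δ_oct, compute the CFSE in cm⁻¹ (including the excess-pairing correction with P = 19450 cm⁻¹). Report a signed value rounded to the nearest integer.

-17836

NH₃ is neutral, so the +3 overall charge sits on Co: oxidation state +3.
Co is in group 9, so Co³⁺ is d⁶ (9 − 3 = 6).
Configuration: t₂g⁶ eg⁰.
The orbital stabilization is -2.4Δ_oct = -2.4 × 23640 = -56736 cm⁻¹.
Relative to high-spin t₂g⁴ eg² (1 paired), the low-spin configuration has 2 additional pairs, contributing +2 × 19450 = +38900 cm⁻¹.
Overall CFSE = -56736 + 38900 = -17836 cm⁻¹.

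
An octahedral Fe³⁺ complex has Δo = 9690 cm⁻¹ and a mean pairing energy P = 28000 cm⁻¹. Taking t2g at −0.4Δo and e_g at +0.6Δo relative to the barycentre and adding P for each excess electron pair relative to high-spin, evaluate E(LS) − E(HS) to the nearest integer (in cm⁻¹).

36620

Fe sits in group 8; removing 3 electrons leaves Fe³⁺ with 8 − 3 = 5 d electrons.
High-spin d⁵ fills as t2g^3 e_g^2 with CFSE 3(−0.4) + 2(+0.6) = 0.0Δo = 0 cm⁻¹.
Low-spin: t2g^5 e_g^0, orbital CFSE = -2.0Δo = -19380 cm⁻¹; plus 2 excess pairs × P = +56000 cm⁻¹; total 36620 cm⁻¹.
E(LS) − E(HS) = 36620 − (0) = 36620 cm⁻¹.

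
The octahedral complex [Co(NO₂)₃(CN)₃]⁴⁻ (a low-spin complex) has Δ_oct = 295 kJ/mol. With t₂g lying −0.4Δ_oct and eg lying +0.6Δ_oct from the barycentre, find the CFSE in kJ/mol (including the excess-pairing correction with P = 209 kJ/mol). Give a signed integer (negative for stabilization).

-322

Ligand charges: 3×(-1) from NO₂⁻ and 3×(-1) from CN⁻ sum to -6; with overall charge -4, Co is +2.
Co sits in group 9; removing 2 electrons leaves Co²⁺ with 9 − 2 = 7 d electrons.
Electron filling gives t₂g⁶ eg¹.
CFSE(orbital) = 6×(-0.4Δ_oct) + 1×(0.6Δ_oct) = -1.8Δ_oct; with Δ_oct = 295 kJ/mol that is -531 kJ/mol.
Relative to high-spin t₂g⁵ eg² (2 paired), the low-spin configuration has 1 additional pair, contributing +1 × 209 = +209 kJ/mol.
Net CFSE = -531 + 209 = -322 kJ/mol.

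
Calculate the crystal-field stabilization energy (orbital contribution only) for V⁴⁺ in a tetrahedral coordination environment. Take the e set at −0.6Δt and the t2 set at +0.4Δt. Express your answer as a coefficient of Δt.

V is in group 5, so V⁴⁺ is d¹ (5 − 4 = 1).
Tetrahedral splitting is small, so the complex is high-spin.
Configuration: e^1 t2^0.
CFSE = 1(-0.6Δt) + 0(0.4Δt) = -0.6Δt + 0.0Δt = -0.6Δt.

-0.6 Δt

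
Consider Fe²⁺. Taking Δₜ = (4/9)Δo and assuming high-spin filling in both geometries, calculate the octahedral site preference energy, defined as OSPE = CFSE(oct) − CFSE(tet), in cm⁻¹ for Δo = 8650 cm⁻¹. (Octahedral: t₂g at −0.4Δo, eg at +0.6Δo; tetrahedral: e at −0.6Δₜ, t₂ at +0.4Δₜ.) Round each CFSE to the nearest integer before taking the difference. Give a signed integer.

-1153

Fe sits in group 8; removing 2 electrons leaves Fe²⁺ with 8 − 2 = 6 d electrons.
Octahedral high-spin t₂g⁴ eg²: CFSE = -0.4 × 8650 = -3460 cm⁻¹.
Tetrahedral e³ t₂³ gives -0.6Δₜ = -0.6 × (4/9) × 8650 = -2307 cm⁻¹.
Subtracting, OSPE = -3460 − (-2307) = -1153 cm⁻¹.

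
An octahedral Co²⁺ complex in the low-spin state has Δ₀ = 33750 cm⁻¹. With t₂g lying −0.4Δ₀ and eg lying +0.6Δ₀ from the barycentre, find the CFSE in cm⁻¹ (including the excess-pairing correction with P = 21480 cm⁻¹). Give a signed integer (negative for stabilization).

-39270

Group 9 minus oxidation state +2 gives a d⁷ configuration for Co²⁺.
Configuration: t₂g⁶ eg¹.
The orbital stabilization is -1.8Δ₀ = -1.8 × 33750 = -60750 cm⁻¹.
High-spin d⁷ would be t₂g⁵ eg² with 2 pairs; low-spin has 3, so 1 excess pair costs +1P = +21480 cm⁻¹.
Net CFSE = -60750 + 21480 = -39270 cm⁻¹.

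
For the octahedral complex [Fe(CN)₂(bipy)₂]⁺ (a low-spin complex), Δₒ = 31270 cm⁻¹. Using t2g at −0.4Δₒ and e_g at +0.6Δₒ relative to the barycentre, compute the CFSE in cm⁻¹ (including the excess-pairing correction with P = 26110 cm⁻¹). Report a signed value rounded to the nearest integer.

Ligand charges: 2×(-1) from CN⁻ and 2×(+0) from bipy sum to -2; with overall charge +1, Fe is +3.
Fe is in group 8, so Fe³⁺ is d⁵ (8 − 3 = 5).
The d⁵ electrons fill as t2g^5 e_g^0.
Orbital CFSE = 5(-0.4) + 0(0.6) = -2.0Δₒ = -2.0 × 31270 = -62540 cm⁻¹.
Relative to high-spin t2g^3 e_g^2 (0 paired), the low-spin configuration has 2 additional pairs, contributing +2 × 26110 = +52220 cm⁻¹.
Net CFSE = -62540 + 52220 = -10320 cm⁻¹.

-10320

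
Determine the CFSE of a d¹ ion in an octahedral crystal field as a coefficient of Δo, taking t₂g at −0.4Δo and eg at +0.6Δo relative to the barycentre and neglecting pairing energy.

-0.4 Δo

Configuration: t₂g¹ eg⁰.
CFSE = 1(-0.4Δo) + 0(0.6Δo) = -0.4Δo + 0.0Δo = -0.4Δo.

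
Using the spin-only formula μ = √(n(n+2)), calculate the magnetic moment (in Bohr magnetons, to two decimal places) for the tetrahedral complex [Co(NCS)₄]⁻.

4.90 Bohr magnetons

Each NCS⁻ contributes -1; 4 × (-1) = -4. With overall charge -1, Co is in the +3 oxidation state.
Co is in group 9, so Co³⁺ is d⁶ (9 − 3 = 6).
With tetrahedral geometry the complex is necessarily high-spin.
Configuration: e³ t₂³ → 4 unpaired electrons.
μ(spin-only) = √[4(4+2)] = √24 ≈ 4.90 Bohr magnetons.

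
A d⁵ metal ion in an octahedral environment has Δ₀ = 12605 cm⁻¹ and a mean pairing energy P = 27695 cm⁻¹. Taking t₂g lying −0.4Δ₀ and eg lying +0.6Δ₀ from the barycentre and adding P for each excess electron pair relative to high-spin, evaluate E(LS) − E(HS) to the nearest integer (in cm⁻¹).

High-spin: t₂g³ eg², CFSE = 0.0Δ₀ = 0 cm⁻¹.
For low-spin the configuration is t₂g⁵ eg⁰: orbital energy -2.0 × 12605 = -25210 cm⁻¹, and 2 additional pairs relative to high-spin add 55390 cm⁻¹, giving 30180 cm⁻¹.
Thus E(LS) − E(HS) = 30180 cm⁻¹.

30180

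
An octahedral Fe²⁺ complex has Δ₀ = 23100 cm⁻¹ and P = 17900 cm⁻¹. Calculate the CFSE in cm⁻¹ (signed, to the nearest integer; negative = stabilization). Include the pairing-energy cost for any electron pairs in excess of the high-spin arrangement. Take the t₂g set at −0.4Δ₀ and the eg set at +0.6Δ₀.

-19640

Fe²⁺: group 8, so d-count = 8 − 2 = 6.
Δ₀ > P, so pairing is preferred: the ground state is low-spin.
That gives t₂g⁶ eg⁰.
Orbital CFSE = -2.4Δ₀ = -2.4 × 23100 = -55440 cm⁻¹.
Excess pairs vs high-spin: 3 − 1 = 2; pairing cost = +35800 cm⁻¹.
Net CFSE = -55440 + 35800 = -19640 cm⁻¹.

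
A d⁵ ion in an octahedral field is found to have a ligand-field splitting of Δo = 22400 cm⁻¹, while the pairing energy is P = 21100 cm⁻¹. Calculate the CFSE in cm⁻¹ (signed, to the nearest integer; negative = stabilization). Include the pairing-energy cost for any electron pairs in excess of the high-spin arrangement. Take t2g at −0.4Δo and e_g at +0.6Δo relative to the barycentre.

Here Δo > P (22400 > 21100), so the low-spin state is favoured.
Filling d⁵ accordingly: t2g^5 e_g^0.
Orbital CFSE = -2.0Δo = -2.0 × 22400 = -44800 cm⁻¹.
Excess pairs vs high-spin: 2 − 0 = 2; pairing cost = +42200 cm⁻¹.
Net CFSE = -44800 + 42200 = -2600 cm⁻¹.

-2600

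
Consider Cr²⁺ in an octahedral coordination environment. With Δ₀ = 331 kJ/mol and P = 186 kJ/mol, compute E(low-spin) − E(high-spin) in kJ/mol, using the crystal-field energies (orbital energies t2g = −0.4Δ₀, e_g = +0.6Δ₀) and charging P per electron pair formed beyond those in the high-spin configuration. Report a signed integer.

Group 6 minus oxidation state +2 gives a d⁴ configuration for Cr²⁺.
High-spin d⁴ fills as t2g^3 e_g^1 with CFSE 3(−0.4) + 1(+0.6) = -0.6Δ₀ = -199 kJ/mol.
For low-spin the configuration is t2g^4 e_g^0: orbital energy -1.6 × 331 = -530 kJ/mol, and 1 additional pair relative to high-spin adds 186 kJ/mol, giving -344 kJ/mol.
Thus E(LS) − E(HS) = -145 kJ/mol.

-145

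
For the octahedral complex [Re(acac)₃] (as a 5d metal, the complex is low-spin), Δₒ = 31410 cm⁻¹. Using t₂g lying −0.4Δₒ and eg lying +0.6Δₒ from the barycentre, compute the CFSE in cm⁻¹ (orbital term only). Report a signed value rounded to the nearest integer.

Each acac⁻ contributes -1; 3 × (-1) = -3. With overall charge +0, Re is in the +3 oxidation state.
Group 7 minus oxidation state +3 gives a d⁴ configuration for Re³⁺.
The d⁴ electrons fill as t₂g⁴ eg⁰.
Orbital CFSE = 4(-0.4) + 0(0.6) = -1.6Δₒ = -1.6 × 31410 = -50256 cm⁻¹.

-50256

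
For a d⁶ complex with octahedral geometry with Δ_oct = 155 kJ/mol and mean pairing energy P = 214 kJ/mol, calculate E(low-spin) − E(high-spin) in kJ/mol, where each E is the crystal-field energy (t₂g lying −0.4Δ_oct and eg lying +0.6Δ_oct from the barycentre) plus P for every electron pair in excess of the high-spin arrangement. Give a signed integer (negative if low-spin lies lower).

High-spin: t₂g⁴ eg², CFSE = -0.4Δ_oct = -62 kJ/mol.
Low-spin: t₂g⁶ eg⁰, orbital CFSE = -2.4Δ_oct = -372 kJ/mol; plus 2 excess pairs × P = +428 kJ/mol; total 56 kJ/mol.
E(LS) − E(HS) = 56 − (-62) = 118 kJ/mol.

118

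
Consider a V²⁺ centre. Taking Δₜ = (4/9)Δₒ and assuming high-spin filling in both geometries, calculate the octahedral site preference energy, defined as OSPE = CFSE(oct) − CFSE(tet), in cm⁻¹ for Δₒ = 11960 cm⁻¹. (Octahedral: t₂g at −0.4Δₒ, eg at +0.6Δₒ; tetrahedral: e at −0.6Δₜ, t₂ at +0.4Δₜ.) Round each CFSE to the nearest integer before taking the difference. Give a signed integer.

-10100

V sits in group 5; removing 2 electrons leaves V²⁺ with 5 − 2 = 3 d electrons.
Octahedral (high-spin): t₂g³ eg⁰, CFSE = 3(−0.4) + 0(+0.6) = -1.2Δₒ = -1.2 × 11960 = -14352 cm⁻¹.
Tetrahedral e² t₂¹ gives -0.8Δₜ = -0.8 × (4/9) × 11960 = -4252 cm⁻¹.
OSPE = CFSE(oct) − CFSE(tet) = -14352 − (-4252) = -10100 cm⁻¹.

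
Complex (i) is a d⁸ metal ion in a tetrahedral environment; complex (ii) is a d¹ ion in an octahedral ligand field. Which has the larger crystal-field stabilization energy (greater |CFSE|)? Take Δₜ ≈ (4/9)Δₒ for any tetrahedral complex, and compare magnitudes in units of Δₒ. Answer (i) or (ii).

(i): Tetrahedral splitting is small, so the complex is high-spin; e^4 t2^4, CFSE = -0.8Δₜ ≈ -0.36Δₒ.
(ii): For octahedral d¹ the high- and low-spin configurations coincide; t2g^1 e_g^0, CFSE = -0.4Δₒ.
So (ii) has the larger |CFSE|.

(ii)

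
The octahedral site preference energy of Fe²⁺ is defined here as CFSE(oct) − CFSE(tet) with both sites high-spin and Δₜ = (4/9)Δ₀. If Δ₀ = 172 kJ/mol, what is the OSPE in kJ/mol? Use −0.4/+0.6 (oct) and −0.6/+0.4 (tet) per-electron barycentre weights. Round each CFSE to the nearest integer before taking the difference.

-23

Fe is in group 8, so Fe²⁺ is d⁶ (8 − 2 = 6).
Octahedral (high-spin): t₂g⁴ eg², CFSE = 4(−0.4) + 2(+0.6) = -0.4Δ₀ = -0.4 × 172 = -69 kJ/mol.
In a tetrahedral site the filling is e³ t₂³: CFSE(tet) = -0.6Δₜ = -0.6 × (4/9)(172) = -46 kJ/mol.
Subtracting, OSPE = -69 − (-46) = -23 kJ/mol.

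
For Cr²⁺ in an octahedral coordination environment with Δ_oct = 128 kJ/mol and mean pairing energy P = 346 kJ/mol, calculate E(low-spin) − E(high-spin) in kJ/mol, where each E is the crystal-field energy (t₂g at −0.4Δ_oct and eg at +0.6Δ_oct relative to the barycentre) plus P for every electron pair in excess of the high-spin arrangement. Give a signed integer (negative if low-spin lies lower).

Group 6 minus oxidation state +2 gives a d⁴ configuration for Cr²⁺.
High-spin: t₂g³ eg¹, CFSE = -0.6Δ_oct = -77 kJ/mol.
For low-spin the configuration is t₂g⁴ eg⁰: orbital energy -1.6 × 128 = -205 kJ/mol, and 1 additional pair relative to high-spin adds 346 kJ/mol, giving 141 kJ/mol.
The difference is 141 − (-77) = 218 kJ/mol, so high-spin lies lower.

218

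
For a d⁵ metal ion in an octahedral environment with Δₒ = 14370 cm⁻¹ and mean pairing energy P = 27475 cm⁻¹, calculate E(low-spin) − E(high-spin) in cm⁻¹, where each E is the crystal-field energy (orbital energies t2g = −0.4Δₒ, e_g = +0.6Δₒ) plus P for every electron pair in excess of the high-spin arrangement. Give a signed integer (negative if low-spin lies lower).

High-spin: t2g^3 e_g^2, CFSE = 0.0Δₒ = 0 cm⁻¹.
Low-spin: t2g^5 e_g^0, orbital CFSE = -2.0Δₒ = -28740 cm⁻¹; plus 2 excess pairs × P = +54950 cm⁻¹; total 26210 cm⁻¹.
E(LS) − E(HS) = 26210 − (0) = 26210 cm⁻¹.

26210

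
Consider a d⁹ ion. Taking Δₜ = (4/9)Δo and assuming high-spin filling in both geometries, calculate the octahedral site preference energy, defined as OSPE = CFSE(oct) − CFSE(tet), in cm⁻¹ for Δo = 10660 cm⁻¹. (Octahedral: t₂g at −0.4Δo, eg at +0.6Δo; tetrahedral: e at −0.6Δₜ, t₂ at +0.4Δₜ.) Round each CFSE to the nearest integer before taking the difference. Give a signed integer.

Octahedral (high-spin): t₂g⁶ eg³, CFSE = 6(−0.4) + 3(+0.6) = -0.6Δo = -0.6 × 10660 = -6396 cm⁻¹.
Tetrahedral: e⁴ t₂⁵, CFSE = 4(−0.6) + 5(+0.4) = -0.4Δₜ = -0.4 × (4/9) × 10660 = -1895 cm⁻¹.
OSPE = -6396 − (-1895) = -4501 cm⁻¹.

-4501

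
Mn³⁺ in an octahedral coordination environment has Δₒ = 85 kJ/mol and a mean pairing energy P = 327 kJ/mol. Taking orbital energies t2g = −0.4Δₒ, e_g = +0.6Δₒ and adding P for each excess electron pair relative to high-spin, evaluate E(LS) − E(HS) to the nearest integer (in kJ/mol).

242

Group 7 minus oxidation state +3 gives a d⁴ configuration for Mn³⁺.
In the high-spin limit (t2g^3 e_g^1) the orbital term is -0.6Δₒ = -51 kJ/mol, with no excess pairing.
For low-spin the configuration is t2g^4 e_g^0: orbital energy -1.6 × 85 = -136 kJ/mol, and 1 additional pair relative to high-spin adds 327 kJ/mol, giving 191 kJ/mol.
E(LS) − E(HS) = 191 − (-51) = 242 kJ/mol.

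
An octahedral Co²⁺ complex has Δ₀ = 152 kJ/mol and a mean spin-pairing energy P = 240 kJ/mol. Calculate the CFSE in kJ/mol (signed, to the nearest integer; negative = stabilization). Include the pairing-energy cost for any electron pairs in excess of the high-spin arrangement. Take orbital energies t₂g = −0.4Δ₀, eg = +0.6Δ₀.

Co sits in group 9; removing 2 electrons leaves Co²⁺ with 9 − 2 = 7 d electrons.
Here Δ₀ < P (152 < 240), so the high-spin state is favoured.
Configuration: t₂g⁵ eg².
Orbital CFSE = -0.8Δ₀ = -0.8 × 152 = -122 kJ/mol.
High-spin has no excess pairs, so no pairing correction applies.

-122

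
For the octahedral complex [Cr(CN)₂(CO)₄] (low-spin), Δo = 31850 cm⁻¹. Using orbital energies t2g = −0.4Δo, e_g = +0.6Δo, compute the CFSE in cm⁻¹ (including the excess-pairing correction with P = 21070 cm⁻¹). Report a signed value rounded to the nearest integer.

Ligand charges: 2×(-1) from CN⁻ and 4×(+0) from CO sum to -2; with overall charge +0, Cr is +2.
Cr sits in group 6; removing 2 electrons leaves Cr²⁺ with 6 − 2 = 4 d electrons.
The d⁴ electrons fill as t2g^4 e_g^0.
CFSE(orbital) = 4×(-0.4Δo) + 0×(0.6Δo) = -1.6Δo; with Δo = 31850 cm⁻¹ that is -50960 cm⁻¹.
Pairing penalty: 1 pair vs 0 in the high-spin reference → 1 extra × P = 21070 cm⁻¹.
Combining: -50960 + 21070 = -29890 cm⁻¹.

-29890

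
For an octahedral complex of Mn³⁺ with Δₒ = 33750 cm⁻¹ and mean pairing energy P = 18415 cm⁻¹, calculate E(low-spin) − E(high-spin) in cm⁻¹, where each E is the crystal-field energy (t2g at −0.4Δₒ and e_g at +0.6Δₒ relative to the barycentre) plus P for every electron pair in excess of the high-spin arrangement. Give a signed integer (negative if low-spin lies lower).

Mn is in group 7, so Mn³⁺ is d⁴ (7 − 3 = 4).
High-spin: t2g^3 e_g^1, CFSE = -0.6Δₒ = -20250 cm⁻¹.
Low-spin: t2g^4 e_g^0, orbital CFSE = -1.6Δₒ = -54000 cm⁻¹; plus 1 excess pair × P = +18415 cm⁻¹; total -35585 cm⁻¹.
E(LS) − E(HS) = -35585 − (-20250) = -15335 cm⁻¹.

-15335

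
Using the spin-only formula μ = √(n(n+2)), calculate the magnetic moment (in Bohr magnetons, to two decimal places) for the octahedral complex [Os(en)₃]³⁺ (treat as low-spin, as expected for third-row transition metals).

en is neutral, so the +3 overall charge sits on Os: oxidation state +3.
Os³⁺: group 8, so d-count = 8 − 3 = 5.
Configuration: t₂g⁵ eg⁰ → 1 unpaired electron.
μ(spin-only) = √[1(1+2)] = √3 ≈ 1.73 Bohr magnetons.

1.73 Bohr magnetons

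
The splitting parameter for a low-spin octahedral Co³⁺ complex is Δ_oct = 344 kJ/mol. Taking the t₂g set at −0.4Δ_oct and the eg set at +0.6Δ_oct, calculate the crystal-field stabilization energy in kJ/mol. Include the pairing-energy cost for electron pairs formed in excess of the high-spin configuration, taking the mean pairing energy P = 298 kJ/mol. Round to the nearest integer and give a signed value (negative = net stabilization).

-230

Co is in group 9, so Co³⁺ is d⁶ (9 − 3 = 6).
Electron filling gives t₂g⁶ eg⁰.
CFSE(orbital) = 6×(-0.4Δ_oct) + 0×(0.6Δ_oct) = -2.4Δ_oct; with Δ_oct = 344 kJ/mol that is -826 kJ/mol.
Relative to high-spin t₂g⁴ eg² (1 paired), the low-spin configuration has 2 additional pairs, contributing +2 × 298 = +596 kJ/mol.
Overall CFSE = -826 + 596 = -230 kJ/mol.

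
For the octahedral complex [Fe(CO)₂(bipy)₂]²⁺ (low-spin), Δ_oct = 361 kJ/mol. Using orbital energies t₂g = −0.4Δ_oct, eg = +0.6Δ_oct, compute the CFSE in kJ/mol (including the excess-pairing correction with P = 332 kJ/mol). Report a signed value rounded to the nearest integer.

Ligand charges: 2×(+0) from CO and 2×(+0) from bipy sum to +0; with overall charge +2, Fe is +2.
Group 8 minus oxidation state +2 gives a d⁶ configuration for Fe²⁺.
Configuration: t₂g⁶ eg⁰.
Orbital CFSE = 6(-0.4) + 0(0.6) = -2.4Δ_oct = -2.4 × 361 = -866 kJ/mol.
Relative to high-spin t₂g⁴ eg² (1 paired), the low-spin configuration has 2 additional pairs, contributing +2 × 332 = +664 kJ/mol.
Net CFSE = -866 + 664 = -202 kJ/mol.

-202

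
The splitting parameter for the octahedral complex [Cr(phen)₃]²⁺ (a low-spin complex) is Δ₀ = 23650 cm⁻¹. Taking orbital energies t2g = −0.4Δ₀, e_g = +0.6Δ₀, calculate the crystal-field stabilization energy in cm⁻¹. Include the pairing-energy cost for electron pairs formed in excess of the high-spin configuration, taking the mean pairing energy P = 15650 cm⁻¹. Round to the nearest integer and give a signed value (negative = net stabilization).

phen is neutral, so the +2 overall charge sits on Cr: oxidation state +2.
Group 6 minus oxidation state +2 gives a d⁴ configuration for Cr²⁺.
Electron filling gives t2g^4 e_g^0.
CFSE(orbital) = 4×(-0.4Δ₀) + 0×(0.6Δ₀) = -1.6Δ₀; with Δ₀ = 23650 cm⁻¹ that is -37840 cm⁻¹.
High-spin d⁴ would be t2g^3 e_g^1 with 0 pairs; low-spin has 1, so 1 excess pair costs +1P = +15650 cm⁻¹.
Overall CFSE = -37840 + 15650 = -22190 cm⁻¹.

-22190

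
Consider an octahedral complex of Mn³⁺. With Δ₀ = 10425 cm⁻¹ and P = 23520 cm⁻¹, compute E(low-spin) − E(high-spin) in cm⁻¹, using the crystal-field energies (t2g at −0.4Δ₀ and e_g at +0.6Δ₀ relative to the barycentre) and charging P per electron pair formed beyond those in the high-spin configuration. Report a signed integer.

Mn sits in group 7; removing 3 electrons leaves Mn³⁺ with 7 − 3 = 4 d electrons.
High-spin: t2g^3 e_g^1, CFSE = -0.6Δ₀ = -6255 cm⁻¹.
For low-spin the configuration is t2g^4 e_g^0: orbital energy -1.6 × 10425 = -16680 cm⁻¹, and 1 additional pair relative to high-spin adds 23520 cm⁻¹, giving 6840 cm⁻¹.
E(LS) − E(HS) = 6840 − (-6255) = 13095 cm⁻¹.

13095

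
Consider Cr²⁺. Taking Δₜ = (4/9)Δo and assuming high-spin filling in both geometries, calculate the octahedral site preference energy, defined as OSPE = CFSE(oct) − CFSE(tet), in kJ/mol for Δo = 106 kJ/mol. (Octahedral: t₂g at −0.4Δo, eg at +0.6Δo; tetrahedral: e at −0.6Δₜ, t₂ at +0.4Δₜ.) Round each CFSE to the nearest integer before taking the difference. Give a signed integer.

Cr sits in group 6; removing 2 electrons leaves Cr²⁺ with 6 − 2 = 4 d electrons.
In an octahedral site d⁴ (HS) is t2g^3 e_g^1, giving CFSE(oct) = -0.6Δo = -64 kJ/mol.
Tetrahedral: e^2 t2^2, CFSE = 2(−0.6) + 2(+0.4) = -0.4Δₜ = -0.4 × (4/9) × 106 = -19 kJ/mol.
OSPE = -64 − (-19) = -45 kJ/mol.

-45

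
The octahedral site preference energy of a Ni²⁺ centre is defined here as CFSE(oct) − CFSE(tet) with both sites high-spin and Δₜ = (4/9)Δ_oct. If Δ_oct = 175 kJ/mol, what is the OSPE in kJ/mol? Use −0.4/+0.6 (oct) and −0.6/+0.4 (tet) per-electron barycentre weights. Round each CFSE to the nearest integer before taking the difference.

Ni²⁺: group 10, so d-count = 10 − 2 = 8.
Octahedral (high-spin): t2g^6 e_g^2, CFSE = 6(−0.4) + 2(+0.6) = -1.2Δ_oct = -1.2 × 175 = -210 kJ/mol.
Tetrahedral e^4 t2^4 gives -0.8Δₜ = -0.8 × (4/9) × 175 = -62 kJ/mol.
OSPE = -210 − (-62) = -148 kJ/mol.

-148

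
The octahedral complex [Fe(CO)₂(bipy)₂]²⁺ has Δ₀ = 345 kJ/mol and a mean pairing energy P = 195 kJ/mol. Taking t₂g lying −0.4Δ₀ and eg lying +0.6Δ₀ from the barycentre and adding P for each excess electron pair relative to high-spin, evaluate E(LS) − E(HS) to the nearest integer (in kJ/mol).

-300

Ligand charges: 2×(+0) from CO and 2×(+0) from bipy sum to +0; with overall charge +2, Fe is +2.
Fe sits in group 8; removing 2 electrons leaves Fe²⁺ with 8 − 2 = 6 d electrons.
High-spin d⁶ fills as t₂g⁴ eg² with CFSE 4(−0.4) + 2(+0.6) = -0.4Δ₀ = -138 kJ/mol.
For low-spin the configuration is t₂g⁶ eg⁰: orbital energy -2.4 × 345 = -828 kJ/mol, and 2 additional pairs relative to high-spin add 390 kJ/mol, giving -438 kJ/mol.
The difference is -438 − (-138) = -300 kJ/mol, so low-spin lies lower.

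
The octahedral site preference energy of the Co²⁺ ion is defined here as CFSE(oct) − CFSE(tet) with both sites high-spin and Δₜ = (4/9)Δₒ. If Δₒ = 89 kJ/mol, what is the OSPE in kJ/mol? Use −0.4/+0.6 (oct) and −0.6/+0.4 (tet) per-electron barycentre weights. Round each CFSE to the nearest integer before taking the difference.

Co²⁺: group 9, so d-count = 9 − 2 = 7.
In an octahedral site d⁷ (HS) is t₂g⁵ eg², giving CFSE(oct) = -0.8Δₒ = -71 kJ/mol.
Tetrahedral e⁴ t₂³ gives -1.2Δₜ = -1.2 × (4/9) × 89 = -47 kJ/mol.
OSPE = -71 − (-47) = -24 kJ/mol.

-24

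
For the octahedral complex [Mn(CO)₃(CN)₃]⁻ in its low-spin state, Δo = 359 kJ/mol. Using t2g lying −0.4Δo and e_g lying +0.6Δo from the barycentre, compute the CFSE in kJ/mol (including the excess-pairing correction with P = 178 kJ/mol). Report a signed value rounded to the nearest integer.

-362

Ligand charges: 3×(+0) from CO and 3×(-1) from CN⁻ sum to -3; with overall charge -1, Mn is +2.
Group 7 minus oxidation state +2 gives a d⁵ configuration for Mn²⁺.
Configuration: t2g^5 e_g^0.
The orbital stabilization is -2.0Δo = -2.0 × 359 = -718 kJ/mol.
Relative to high-spin t2g^3 e_g^2 (0 paired), the low-spin configuration has 2 additional pairs, contributing +2 × 178 = +356 kJ/mol.
Combining: -718 + 356 = -362 kJ/mol.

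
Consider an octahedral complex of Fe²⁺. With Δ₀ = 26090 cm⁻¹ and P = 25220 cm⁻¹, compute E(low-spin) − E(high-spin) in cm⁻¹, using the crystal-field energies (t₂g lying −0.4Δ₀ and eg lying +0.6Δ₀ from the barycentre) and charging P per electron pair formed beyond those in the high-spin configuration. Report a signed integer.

Fe sits in group 8; removing 2 electrons leaves Fe²⁺ with 8 − 2 = 6 d electrons.
In the high-spin limit (t₂g⁴ eg²) the orbital term is -0.4Δ₀ = -10436 cm⁻¹, with no excess pairing.
Low-spin: t₂g⁶ eg⁰, orbital CFSE = -2.4Δ₀ = -62616 cm⁻¹; plus 2 excess pairs × P = +50440 cm⁻¹; total -12176 cm⁻¹.
Thus E(LS) − E(HS) = -1740 cm⁻¹.

-1740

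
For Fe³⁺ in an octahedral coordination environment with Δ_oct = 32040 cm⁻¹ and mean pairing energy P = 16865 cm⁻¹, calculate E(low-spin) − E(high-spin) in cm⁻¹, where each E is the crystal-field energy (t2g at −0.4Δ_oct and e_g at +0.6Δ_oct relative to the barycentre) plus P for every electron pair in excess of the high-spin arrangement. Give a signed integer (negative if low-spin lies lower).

-30350

Fe sits in group 8; removing 3 electrons leaves Fe³⁺ with 8 − 3 = 5 d electrons.
High-spin d⁵ fills as t2g^3 e_g^2 with CFSE 3(−0.4) + 2(+0.6) = 0.0Δ_oct = 0 cm⁻¹.
Low-spin: t2g^5 e_g^0, orbital CFSE = -2.0Δ_oct = -64080 cm⁻¹; plus 2 excess pairs × P = +33730 cm⁻¹; total -30350 cm⁻¹.
Thus E(LS) − E(HS) = -30350 cm⁻¹.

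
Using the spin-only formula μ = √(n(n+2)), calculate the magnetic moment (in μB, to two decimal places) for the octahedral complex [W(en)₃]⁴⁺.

en is neutral, so the +4 overall charge sits on W: oxidation state +4.
W sits in group 6; removing 4 electrons leaves W⁴⁺ with 6 − 4 = 2 d electrons.
Configuration: t2g^2 e_g^0 → 2 unpaired electrons.
μ(spin-only) = √[2(2+2)] = √8 ≈ 2.83 μB.

2.83 μB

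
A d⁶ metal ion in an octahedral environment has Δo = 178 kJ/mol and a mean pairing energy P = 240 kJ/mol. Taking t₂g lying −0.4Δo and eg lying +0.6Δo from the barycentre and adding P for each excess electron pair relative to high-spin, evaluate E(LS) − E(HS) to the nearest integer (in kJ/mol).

124

High-spin: t₂g⁴ eg², CFSE = -0.4Δo = -71 kJ/mol.
For low-spin the configuration is t₂g⁶ eg⁰: orbital energy -2.4 × 178 = -427 kJ/mol, and 2 additional pairs relative to high-spin add 480 kJ/mol, giving 53 kJ/mol.
The difference is 53 − (-71) = 124 kJ/mol, so high-spin lies lower.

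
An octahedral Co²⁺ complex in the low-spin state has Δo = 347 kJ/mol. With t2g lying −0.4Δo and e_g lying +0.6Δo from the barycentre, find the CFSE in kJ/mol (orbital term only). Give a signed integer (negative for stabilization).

Co sits in group 9; removing 2 electrons leaves Co²⁺ with 9 − 2 = 7 d electrons.
Electron filling gives t2g^6 e_g^1.
CFSE(orbital) = 6×(-0.4Δo) + 1×(0.6Δo) = -1.8Δo; with Δo = 347 kJ/mol that is -625 kJ/mol.

-625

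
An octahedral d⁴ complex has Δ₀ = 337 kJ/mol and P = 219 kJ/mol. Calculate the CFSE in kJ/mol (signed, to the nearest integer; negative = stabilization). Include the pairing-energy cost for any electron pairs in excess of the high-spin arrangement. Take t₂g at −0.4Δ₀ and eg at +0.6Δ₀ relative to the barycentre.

Since Δ₀ = 337 kJ/mol > P = 219 kJ/mol, the complex adopts the low-spin configuration.
Configuration: t₂g⁴ eg⁰.
Orbital CFSE = -1.6Δ₀ = -1.6 × 337 = -539 kJ/mol.
Excess pairs vs high-spin: 1 − 0 = 1; pairing cost = +219 kJ/mol.
Net CFSE = -539 + 219 = -320 kJ/mol.

-320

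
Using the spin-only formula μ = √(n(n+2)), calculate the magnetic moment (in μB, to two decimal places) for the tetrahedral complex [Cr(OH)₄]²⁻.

4.90 μB

Each OH⁻ contributes -1; 4 × (-1) = -4. With overall charge -2, Cr is in the +2 oxidation state.
Cr is in group 6, so Cr²⁺ is d⁴ (6 − 2 = 4).
With tetrahedral geometry the complex is necessarily high-spin.
Configuration: e² t₂² → 4 unpaired electrons.
μ(spin-only) = √[4(4+2)] = √24 ≈ 4.90 μB.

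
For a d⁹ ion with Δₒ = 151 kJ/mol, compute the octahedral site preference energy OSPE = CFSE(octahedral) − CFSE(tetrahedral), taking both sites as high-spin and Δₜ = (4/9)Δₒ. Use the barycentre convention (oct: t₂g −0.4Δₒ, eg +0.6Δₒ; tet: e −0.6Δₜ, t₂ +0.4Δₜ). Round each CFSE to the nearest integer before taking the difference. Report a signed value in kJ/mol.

-64

Octahedral high-spin t₂g⁶ eg³: CFSE = -0.6 × 151 = -91 kJ/mol.
Tetrahedral: e⁴ t₂⁵, CFSE = 4(−0.6) + 5(+0.4) = -0.4Δₜ = -0.4 × (4/9) × 151 = -27 kJ/mol.
OSPE = CFSE(oct) − CFSE(tet) = -91 − (-27) = -64 kJ/mol.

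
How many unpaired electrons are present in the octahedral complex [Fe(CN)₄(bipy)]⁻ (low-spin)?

Ligand charges: 4×(-1) from CN⁻ and 1×(+0) from bipy sum to -4; with overall charge -1, Fe is +3.
Fe³⁺: group 8, so d-count = 8 − 3 = 5.
Configuration: t2g^5 e_g^0, giving 1 unpaired electron.

1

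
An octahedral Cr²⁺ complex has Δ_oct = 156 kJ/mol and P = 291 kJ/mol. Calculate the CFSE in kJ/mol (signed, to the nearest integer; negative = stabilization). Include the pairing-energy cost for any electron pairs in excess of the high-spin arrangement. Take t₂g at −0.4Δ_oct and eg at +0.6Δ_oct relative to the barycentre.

-94

Cr is in group 6, so Cr²⁺ is d⁴ (6 − 2 = 4).
Here Δ_oct < P (156 < 291), so the high-spin state is favoured.
That gives t₂g³ eg¹.
Orbital CFSE = -0.6Δ_oct = -0.6 × 156 = -94 kJ/mol.
High-spin has no excess pairs, so no pairing correction applies.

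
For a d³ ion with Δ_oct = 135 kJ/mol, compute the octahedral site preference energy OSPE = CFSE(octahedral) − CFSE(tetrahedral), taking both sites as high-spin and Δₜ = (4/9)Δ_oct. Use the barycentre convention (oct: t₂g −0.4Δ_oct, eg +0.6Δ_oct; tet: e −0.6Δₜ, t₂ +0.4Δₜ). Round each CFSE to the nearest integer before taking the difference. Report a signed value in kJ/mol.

Octahedral high-spin t₂g³ eg⁰: CFSE = -1.2 × 135 = -162 kJ/mol.
In a tetrahedral site the filling is e² t₂¹: CFSE(tet) = -0.8Δₜ = -0.8 × (4/9)(135) = -48 kJ/mol.
OSPE = CFSE(oct) − CFSE(tet) = -162 − (-48) = -114 kJ/mol.

-114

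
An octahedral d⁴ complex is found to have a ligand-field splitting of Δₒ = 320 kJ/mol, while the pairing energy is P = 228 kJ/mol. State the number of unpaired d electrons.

2

With Δₒ > P the complex is low-spin.
Filling d⁴ accordingly: t₂g⁴ eg⁰.
Unpaired electrons: 2.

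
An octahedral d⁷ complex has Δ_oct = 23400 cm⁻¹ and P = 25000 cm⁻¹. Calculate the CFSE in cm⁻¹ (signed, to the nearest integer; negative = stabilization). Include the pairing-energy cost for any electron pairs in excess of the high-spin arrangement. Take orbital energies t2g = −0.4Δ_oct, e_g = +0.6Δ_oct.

-18720

Here Δ_oct < P (23400 < 25000), so the high-spin state is favoured.
That gives t2g^5 e_g^2.
Orbital CFSE = -0.8Δ_oct = -0.8 × 23400 = -18720 cm⁻¹.
High-spin has no excess pairs, so no pairing correction applies.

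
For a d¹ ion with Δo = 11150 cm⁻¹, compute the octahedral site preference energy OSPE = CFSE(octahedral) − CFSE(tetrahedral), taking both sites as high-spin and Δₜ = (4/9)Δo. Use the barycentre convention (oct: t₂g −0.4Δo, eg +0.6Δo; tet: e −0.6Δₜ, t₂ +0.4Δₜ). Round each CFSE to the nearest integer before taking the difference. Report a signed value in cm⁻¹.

-1487

In an octahedral site d¹ (HS) is t₂g¹ eg⁰, giving CFSE(oct) = -0.4Δo = -4460 cm⁻¹.
Tetrahedral e¹ t₂⁰ gives -0.6Δₜ = -0.6 × (4/9) × 11150 = -2973 cm⁻¹.
OSPE = CFSE(oct) − CFSE(tet) = -4460 − (-2973) = -1487 cm⁻¹.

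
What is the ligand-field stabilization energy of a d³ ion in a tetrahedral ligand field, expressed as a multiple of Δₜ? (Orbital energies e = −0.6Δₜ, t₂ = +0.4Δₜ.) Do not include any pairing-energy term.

Tetrahedral splitting is small, so the complex is high-spin.
Configuration: e² t₂¹.
CFSE = 2(-0.6Δₜ) + 1(0.4Δₜ) = -1.2Δₜ + 0.4Δₜ = -0.8Δₜ.

-0.8 Δₜ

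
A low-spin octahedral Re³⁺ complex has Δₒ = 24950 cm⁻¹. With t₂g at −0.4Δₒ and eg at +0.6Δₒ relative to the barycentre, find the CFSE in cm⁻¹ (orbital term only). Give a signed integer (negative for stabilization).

-39920

Re sits in group 7; removing 3 electrons leaves Re³⁺ with 7 − 3 = 4 d electrons.
Electron filling gives t₂g⁴ eg⁰.
Orbital CFSE = 4(-0.4) + 0(0.6) = -1.6Δₒ = -1.6 × 24950 = -39920 cm⁻¹.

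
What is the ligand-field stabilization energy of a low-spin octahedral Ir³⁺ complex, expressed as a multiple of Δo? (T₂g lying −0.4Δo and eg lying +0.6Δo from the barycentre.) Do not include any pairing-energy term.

Ir is in group 9, so Ir³⁺ is d⁶ (9 − 3 = 6).
Configuration: t₂g⁶ eg⁰.
CFSE = 6(-0.4Δo) + 0(0.6Δo) = -2.4Δo + 0.0Δo = -2.4Δo.

-2.4 Δo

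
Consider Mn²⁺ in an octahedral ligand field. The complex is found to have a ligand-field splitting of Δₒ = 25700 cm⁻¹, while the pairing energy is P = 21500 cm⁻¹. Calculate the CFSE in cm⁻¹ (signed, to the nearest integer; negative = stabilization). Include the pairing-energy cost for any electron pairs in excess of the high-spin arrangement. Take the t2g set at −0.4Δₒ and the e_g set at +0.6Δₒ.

-8400

Mn²⁺: group 7, so d-count = 7 − 2 = 5.
Since Δₒ = 25700 cm⁻¹ > P = 21500 cm⁻¹, the complex adopts the low-spin configuration.
That gives t2g^5 e_g^0.
Orbital CFSE = -2.0Δₒ = -2.0 × 25700 = -51400 cm⁻¹.
Excess pairs vs high-spin: 2 − 0 = 2; pairing cost = +43000 cm⁻¹.
Net CFSE = -51400 + 43000 = -8400 cm⁻¹.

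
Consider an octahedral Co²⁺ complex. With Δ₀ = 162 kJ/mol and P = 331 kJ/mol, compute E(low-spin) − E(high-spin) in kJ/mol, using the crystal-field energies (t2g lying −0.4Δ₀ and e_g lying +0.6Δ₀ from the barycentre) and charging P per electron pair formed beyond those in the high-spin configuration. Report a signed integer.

169

Co²⁺: group 9, so d-count = 9 − 2 = 7.
High-spin d⁷ fills as t2g^5 e_g^2 with CFSE 5(−0.4) + 2(+0.6) = -0.8Δ₀ = -130 kJ/mol.
For low-spin the configuration is t2g^6 e_g^1: orbital energy -1.8 × 162 = -292 kJ/mol, and 1 additional pair relative to high-spin adds 331 kJ/mol, giving 39 kJ/mol.
Thus E(LS) − E(HS) = 169 kJ/mol.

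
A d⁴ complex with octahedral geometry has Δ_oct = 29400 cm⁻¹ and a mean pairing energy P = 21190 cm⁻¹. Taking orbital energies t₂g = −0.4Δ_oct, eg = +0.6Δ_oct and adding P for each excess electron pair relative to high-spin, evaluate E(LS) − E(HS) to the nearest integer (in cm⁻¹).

High-spin d⁴ fills as t₂g³ eg¹ with CFSE 3(−0.4) + 1(+0.6) = -0.6Δ_oct = -17640 cm⁻¹.
For low-spin the configuration is t₂g⁴ eg⁰: orbital energy -1.6 × 29400 = -47040 cm⁻¹, and 1 additional pair relative to high-spin adds 21190 cm⁻¹, giving -25850 cm⁻¹.
Thus E(LS) − E(HS) = -8210 cm⁻¹.

-8210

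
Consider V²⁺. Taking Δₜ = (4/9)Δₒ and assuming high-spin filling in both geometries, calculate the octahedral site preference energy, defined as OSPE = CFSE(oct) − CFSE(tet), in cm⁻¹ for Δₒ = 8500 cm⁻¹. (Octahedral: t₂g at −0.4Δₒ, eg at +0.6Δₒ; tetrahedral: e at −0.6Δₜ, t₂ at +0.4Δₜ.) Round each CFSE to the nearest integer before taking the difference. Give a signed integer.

-7178

V sits in group 5; removing 2 electrons leaves V²⁺ with 5 − 2 = 3 d electrons.
Octahedral (high-spin): t2g^3 e_g^0, CFSE = 3(−0.4) + 0(+0.6) = -1.2Δₒ = -1.2 × 8500 = -10200 cm⁻¹.
Tetrahedral: e^2 t2^1, CFSE = 2(−0.6) + 1(+0.4) = -0.8Δₜ = -0.8 × (4/9) × 8500 = -3022 cm⁻¹.
OSPE = -10200 − (-3022) = -7178 cm⁻¹.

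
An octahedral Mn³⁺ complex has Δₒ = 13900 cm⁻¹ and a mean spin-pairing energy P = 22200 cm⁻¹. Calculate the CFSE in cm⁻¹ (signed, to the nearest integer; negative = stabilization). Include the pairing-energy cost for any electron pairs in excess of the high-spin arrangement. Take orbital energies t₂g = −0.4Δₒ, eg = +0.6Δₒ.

-8340

Group 7 minus oxidation state +3 gives a d⁴ configuration for Mn³⁺.
Here Δₒ < P (13900 < 22200), so the high-spin state is favoured.
Configuration: t₂g³ eg¹.
Orbital CFSE = -0.6Δₒ = -0.6 × 13900 = -8340 cm⁻¹.
High-spin has no excess pairs, so no pairing correction applies.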